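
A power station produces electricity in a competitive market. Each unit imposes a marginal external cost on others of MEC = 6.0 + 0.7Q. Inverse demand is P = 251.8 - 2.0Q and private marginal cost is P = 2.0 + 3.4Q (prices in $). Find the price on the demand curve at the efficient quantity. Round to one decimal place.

Social marginal cost = private MC + MEC = 8.0 + 4.1Q.
Set SMC = demand: 8.0 + 4.1Q = 251.8 - 2.0Q → Q* = 39.9672.
Consumer price on the demand curve at Q*: 251.8 − 2.0×39.9672 = 171.8656.

P = $171.9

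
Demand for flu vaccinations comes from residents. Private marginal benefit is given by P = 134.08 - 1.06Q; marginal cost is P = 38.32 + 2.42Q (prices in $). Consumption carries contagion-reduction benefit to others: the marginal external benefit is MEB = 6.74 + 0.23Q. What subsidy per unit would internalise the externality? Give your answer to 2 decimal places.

Social marginal benefit = demand + MEB = 140.82 - 0.83Q.
Set SMB = MC: 140.82 - 0.83Q = 38.32 + 2.42Q → Q* = 31.5385.
The Pigouvian subsidy equals MEB at Q*: 6.74 + 0.23×31.5385 = 13.9939.

subsidy = $13.99 per unit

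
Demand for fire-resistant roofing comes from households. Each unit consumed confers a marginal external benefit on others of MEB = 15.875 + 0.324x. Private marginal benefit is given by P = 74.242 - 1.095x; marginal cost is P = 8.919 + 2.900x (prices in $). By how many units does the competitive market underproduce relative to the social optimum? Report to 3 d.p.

5.768 units

Market equilibrium (private): 8.919 + 2.900x = 74.242 - 1.095x → x_m = 16.3512.
Social marginal benefit = demand + MEB = 90.117 - 0.771x.
Set SMB = MC: 90.117 - 0.771x = 8.919 + 2.900x → x* = 22.1188.
Gap = |16.3512 − 22.1188| = 5.7676.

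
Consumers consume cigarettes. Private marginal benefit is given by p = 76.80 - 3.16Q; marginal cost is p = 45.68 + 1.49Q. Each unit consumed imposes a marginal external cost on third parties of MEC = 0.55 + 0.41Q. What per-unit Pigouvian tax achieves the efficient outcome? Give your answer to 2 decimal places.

Social marginal benefit = demand − MEC = 76.25 - 3.57Q.
Set SMB = MC: 76.25 - 3.57Q = 45.68 + 1.49Q → Q* = 6.0415.
The Pigouvian tax equals MEC at Q*: 0.55 + 0.41×6.0415 = 3.0270.

tax = 3.03 per unit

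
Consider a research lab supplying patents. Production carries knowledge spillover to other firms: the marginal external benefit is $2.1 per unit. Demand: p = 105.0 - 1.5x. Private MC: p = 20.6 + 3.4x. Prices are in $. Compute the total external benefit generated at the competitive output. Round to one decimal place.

$36.2

Market equilibrium (private): 20.6 + 3.4x = 105.0 - 1.5x → x_m = 17.2245.
Total external benefit = MEB × x_m = 2.1 × 17.2245 = 36.1715.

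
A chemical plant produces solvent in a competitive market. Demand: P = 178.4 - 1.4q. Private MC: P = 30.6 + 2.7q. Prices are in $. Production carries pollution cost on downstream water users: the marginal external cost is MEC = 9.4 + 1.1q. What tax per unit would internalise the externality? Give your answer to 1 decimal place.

tax = $38.7 per unit

Social marginal cost = private MC + MEC = 40.0 + 3.8q.
Set SMC = demand: 40.0 + 3.8q = 178.4 - 1.4q → q* = 26.6154.
The Pigouvian tax equals MEC at q*: 9.4 + 1.1×26.6154 = 38.6769.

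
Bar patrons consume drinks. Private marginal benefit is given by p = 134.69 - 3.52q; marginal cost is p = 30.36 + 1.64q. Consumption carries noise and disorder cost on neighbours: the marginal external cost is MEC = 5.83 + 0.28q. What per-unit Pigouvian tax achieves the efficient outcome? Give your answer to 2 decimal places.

Social marginal benefit = demand − MEC = 128.86 - 3.80q.
Set SMB = MC: 128.86 - 3.80q = 30.36 + 1.64q → q* = 18.1066.
The Pigouvian tax equals MEC at q*: 5.83 + 0.28×18.1066 = 10.8998.

tax = 10.90 per unit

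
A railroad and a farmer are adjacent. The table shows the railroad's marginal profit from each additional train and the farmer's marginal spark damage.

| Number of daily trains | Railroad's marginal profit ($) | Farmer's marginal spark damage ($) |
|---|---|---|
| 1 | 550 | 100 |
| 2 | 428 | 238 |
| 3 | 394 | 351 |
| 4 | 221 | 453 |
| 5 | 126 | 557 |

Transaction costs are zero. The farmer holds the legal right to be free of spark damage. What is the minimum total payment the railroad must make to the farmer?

Efficient level: marginal profit ≥ marginal spark damage through level 3, so k* = 3.
With the farmer holding the right, the railroad must at least compensate total damage at k*: 100 + 238 + 351 = 689.

$689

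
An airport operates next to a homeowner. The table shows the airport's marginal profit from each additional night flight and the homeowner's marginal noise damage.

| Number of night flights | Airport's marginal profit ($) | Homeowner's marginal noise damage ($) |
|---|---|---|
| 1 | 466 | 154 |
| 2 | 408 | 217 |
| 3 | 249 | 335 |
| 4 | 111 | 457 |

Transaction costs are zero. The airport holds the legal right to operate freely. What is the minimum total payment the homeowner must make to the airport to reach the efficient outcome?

$360

Left alone the airport would choose level 4 (marginal profit stays positive).
Efficient level: k* = 2 (marginal profit ≥ marginal noise damage through 2).
The homeowner must at least cover the airport's forgone profit from cutting 4→2: 249 + 111 = 360.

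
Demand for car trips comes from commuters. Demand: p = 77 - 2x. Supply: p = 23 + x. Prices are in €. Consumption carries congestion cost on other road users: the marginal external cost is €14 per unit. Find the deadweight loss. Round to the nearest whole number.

DWL = €33

Market equilibrium (private): 23 + x = 77 - 2x → x_m = 18.0000.
Social marginal benefit = demand − MEC = 63 - 2x.
Set SMB = MC: 63 - 2x = 23 + x → x* = 13.3333.
The loss is the area between SMB and MC from x* to x_m; with linear curves that's a triangle of height MEC(x_m).
DWL = ½ × 4.6667 × 14.0000 = 32.6669.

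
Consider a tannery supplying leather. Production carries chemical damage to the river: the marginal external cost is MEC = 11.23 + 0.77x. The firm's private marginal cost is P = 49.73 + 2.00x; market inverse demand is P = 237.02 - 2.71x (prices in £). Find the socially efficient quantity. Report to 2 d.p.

x* = 32.13

Social marginal cost = private MC + MEC = 60.96 + 2.77x.
Set SMC = demand: 60.96 + 2.77x = 237.02 - 2.71x → x* = 32.1277.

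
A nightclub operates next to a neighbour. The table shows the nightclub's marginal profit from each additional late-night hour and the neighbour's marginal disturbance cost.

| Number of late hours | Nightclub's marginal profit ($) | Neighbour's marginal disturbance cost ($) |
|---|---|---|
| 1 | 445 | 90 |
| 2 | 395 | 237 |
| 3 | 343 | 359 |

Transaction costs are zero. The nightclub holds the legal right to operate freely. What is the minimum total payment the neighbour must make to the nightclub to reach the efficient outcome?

$343

Left alone the nightclub would choose level 3 (marginal profit stays positive).
Efficient level: k* = 2 (marginal profit ≥ marginal disturbance cost through 2).
The neighbour must at least cover the nightclub's forgone profit from cutting 3→2: 343 = 343.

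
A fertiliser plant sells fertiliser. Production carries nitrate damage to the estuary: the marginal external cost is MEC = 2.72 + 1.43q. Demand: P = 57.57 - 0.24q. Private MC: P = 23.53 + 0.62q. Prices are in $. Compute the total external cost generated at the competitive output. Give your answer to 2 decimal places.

Market equilibrium (private): 23.53 + 0.62q = 57.57 - 0.24q → q_m = 39.5814.
Total external cost = ∫₀^{q_m} (2.72 + 1.43q) dq = 2.72×39.5814 + ½×1.43×39.5814² = 1227.8428.

$1227.84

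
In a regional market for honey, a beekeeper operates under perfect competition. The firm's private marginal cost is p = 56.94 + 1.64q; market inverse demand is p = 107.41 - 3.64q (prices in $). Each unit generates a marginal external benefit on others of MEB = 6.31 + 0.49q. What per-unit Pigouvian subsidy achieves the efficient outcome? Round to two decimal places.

subsidy = $12.12 per unit

Social marginal cost = private MC − MEB = 50.63 + 1.15q.
Set SMC = demand: 50.63 + 1.15q = 107.41 - 3.64q → q* = 11.8539.
The Pigouvian subsidy equals MEB at q*: 6.31 + 0.49×11.8539 = 12.1184.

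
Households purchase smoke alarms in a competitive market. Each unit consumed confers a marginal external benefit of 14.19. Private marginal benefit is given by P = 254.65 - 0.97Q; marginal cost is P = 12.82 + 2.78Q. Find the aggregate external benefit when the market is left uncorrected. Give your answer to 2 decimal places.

Market equilibrium (private): 12.82 + 2.78Q = 254.65 - 0.97Q → Q_m = 64.4880.
Total external benefit = MEB × Q_m = 14.19 × 64.4880 = 915.0847.

915.08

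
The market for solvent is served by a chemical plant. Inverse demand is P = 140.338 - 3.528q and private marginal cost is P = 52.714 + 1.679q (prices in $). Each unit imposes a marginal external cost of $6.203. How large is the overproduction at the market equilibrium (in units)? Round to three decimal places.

1.191 units

Market equilibrium (private): 52.714 + 1.679q = 140.338 - 3.528q → q_m = 16.8281.
Social marginal cost = private MC + MEC = 58.917 + 1.679q.
Set SMC = demand: 58.917 + 1.679q = 140.338 - 3.528q → q* = 15.6368.
Gap = |16.8281 − 15.6368| = 1.1913.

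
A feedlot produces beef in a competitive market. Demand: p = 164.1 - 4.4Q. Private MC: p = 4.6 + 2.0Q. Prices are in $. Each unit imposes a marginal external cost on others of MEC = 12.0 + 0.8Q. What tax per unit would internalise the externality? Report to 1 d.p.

Social marginal cost = private MC + MEC = 16.6 + 2.8Q.
Set SMC = demand: 16.6 + 2.8Q = 164.1 - 4.4Q → Q* = 20.4861.
The Pigouvian tax equals MEC at Q*: 12.0 + 0.8×20.4861 = 28.3889.

tax = $28.4 per unit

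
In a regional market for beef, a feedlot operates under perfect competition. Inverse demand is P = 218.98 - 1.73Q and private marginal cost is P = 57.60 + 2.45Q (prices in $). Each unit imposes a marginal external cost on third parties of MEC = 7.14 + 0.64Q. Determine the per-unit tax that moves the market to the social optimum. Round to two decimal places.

Social marginal cost = private MC + MEC = 64.74 + 3.09Q.
Set SMC = demand: 64.74 + 3.09Q = 218.98 - 1.73Q → Q* = 32.0000.
The Pigouvian tax equals MEC at Q*: 7.14 + 0.64×32.0000 = 27.6200.

tax = $27.62 per unit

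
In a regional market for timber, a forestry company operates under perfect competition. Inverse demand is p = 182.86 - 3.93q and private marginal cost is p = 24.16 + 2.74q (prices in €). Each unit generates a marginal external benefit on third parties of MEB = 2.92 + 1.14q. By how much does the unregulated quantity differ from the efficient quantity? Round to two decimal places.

5.43 units

Market equilibrium (private): 24.16 + 2.74q = 182.86 - 3.93q → q_m = 23.7931.
Social marginal cost = private MC − MEB = 21.24 + 1.60q.
Set SMC = demand: 21.24 + 1.60q = 182.86 - 3.93q → q* = 29.2260.
Gap = |23.7931 − 29.2260| = 5.4329.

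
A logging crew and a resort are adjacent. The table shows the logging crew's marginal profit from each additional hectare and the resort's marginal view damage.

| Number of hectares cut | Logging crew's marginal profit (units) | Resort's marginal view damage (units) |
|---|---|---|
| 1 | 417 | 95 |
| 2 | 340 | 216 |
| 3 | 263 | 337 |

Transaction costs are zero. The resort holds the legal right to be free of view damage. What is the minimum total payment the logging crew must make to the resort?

311

Efficient level: marginal profit ≥ marginal view damage through level 2, so k* = 2.
With the resort holding the right, the logging crew must at least compensate total damage at k*: 95 + 216 = 311.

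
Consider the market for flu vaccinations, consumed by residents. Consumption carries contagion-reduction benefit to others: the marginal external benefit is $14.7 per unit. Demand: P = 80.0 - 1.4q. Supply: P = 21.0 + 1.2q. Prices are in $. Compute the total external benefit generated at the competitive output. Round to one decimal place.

Market equilibrium (private): 21.0 + 1.2q = 80.0 - 1.4q → q_m = 22.6923.
Total external benefit = MEB × q_m = 14.7 × 22.6923 = 333.5768.

$333.6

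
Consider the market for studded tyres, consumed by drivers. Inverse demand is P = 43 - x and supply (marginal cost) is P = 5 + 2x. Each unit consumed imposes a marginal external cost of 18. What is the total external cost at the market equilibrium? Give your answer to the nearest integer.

228

Market equilibrium (private): 5 + 2x = 43 - x → x_m = 12.6667.
Total external cost = MEC × x_m = 18 × 12.6667 = 228.0006.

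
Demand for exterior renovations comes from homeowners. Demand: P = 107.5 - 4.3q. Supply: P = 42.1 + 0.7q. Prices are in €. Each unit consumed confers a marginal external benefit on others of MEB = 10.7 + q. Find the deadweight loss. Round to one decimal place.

DWL = €70.7

Market equilibrium (private): 42.1 + 0.7q = 107.5 - 4.3q → q_m = 13.0800.
Social marginal benefit = demand + MEB = 118.2 - 3.3q.
Set SMB = MC: 118.2 - 3.3q = 42.1 + 0.7q → q* = 19.0250.
The loss is the area between SMB and MC from q* to q_m; with linear curves that's a triangle of height MEB(q_m).
DWL = ½ × 5.9450 × 23.7800 = 70.6861.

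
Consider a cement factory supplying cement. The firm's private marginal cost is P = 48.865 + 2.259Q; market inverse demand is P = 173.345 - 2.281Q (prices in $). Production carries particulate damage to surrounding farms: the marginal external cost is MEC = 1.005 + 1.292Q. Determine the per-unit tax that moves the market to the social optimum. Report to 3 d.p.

Social marginal cost = private MC + MEC = 49.870 + 3.551Q.
Set SMC = demand: 49.870 + 3.551Q = 173.345 - 2.281Q → Q* = 21.1720.
The Pigouvian tax equals MEC at Q*: 1.005 + 1.292×21.1720 = 28.3592.

tax = $28.359 per unit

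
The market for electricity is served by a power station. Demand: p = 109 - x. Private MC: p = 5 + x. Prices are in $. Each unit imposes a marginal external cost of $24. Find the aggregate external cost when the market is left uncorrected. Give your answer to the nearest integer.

Market equilibrium (private): 5 + x = 109 - x → x_m = 52.0000.
Total external cost = MEC × x_m = 24 × 52.0000 = 1248.0000.

$1248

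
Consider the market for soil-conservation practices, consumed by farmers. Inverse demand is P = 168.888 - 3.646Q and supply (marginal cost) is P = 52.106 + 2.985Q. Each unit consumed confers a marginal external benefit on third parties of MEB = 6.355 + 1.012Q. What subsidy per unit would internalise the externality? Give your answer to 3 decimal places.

Social marginal benefit = demand + MEB = 175.243 - 2.634Q.
Set SMB = MC: 175.243 - 2.634Q = 52.106 + 2.985Q → Q* = 21.9144.
The Pigouvian subsidy equals MEB at Q*: 6.355 + 1.012×21.9144 = 28.5324.

subsidy = 28.532 per unit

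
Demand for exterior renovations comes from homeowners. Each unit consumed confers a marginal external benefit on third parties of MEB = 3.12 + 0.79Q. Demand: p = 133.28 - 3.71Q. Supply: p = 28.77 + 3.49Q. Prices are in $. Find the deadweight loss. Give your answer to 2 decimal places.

Market equilibrium (private): 28.77 + 3.49Q = 133.28 - 3.71Q → Q_m = 14.5153.
Social marginal benefit = demand + MEB = 136.40 - 2.92Q.
Set SMB = MC: 136.40 - 2.92Q = 28.77 + 3.49Q → Q* = 16.7910.
Between Q* and Q_m the wedge SMB − MC runs linearly from 0 to MEB(Q_m), so the loss is a triangle.
DWL = ½ × 2.2757 × 14.5871 = 16.5979.

DWL = $16.60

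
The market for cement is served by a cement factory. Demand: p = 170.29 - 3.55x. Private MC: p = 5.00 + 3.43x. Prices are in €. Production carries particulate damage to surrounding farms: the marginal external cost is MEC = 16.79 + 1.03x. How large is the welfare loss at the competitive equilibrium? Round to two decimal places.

DWL = €105.86

Market equilibrium (private): 5.00 + 3.43x = 170.29 - 3.55x → x_m = 23.6805.
Social marginal cost = private MC + MEC = 21.79 + 4.46x.
Set SMC = demand: 21.79 + 4.46x = 170.29 - 3.55x → x* = 18.5393.
Height of the DWL triangle at x_m is SMC(x_m) − demand(x_m) = MEC(x_m) = 41.1809.
DWL = ½ × 5.1412 × 41.1809 = 105.8596.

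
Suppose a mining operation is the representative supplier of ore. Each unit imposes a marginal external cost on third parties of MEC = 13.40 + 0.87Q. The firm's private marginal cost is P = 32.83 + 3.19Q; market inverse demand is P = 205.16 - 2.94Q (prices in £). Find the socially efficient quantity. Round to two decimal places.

Social marginal cost = private MC + MEC = 46.23 + 4.06Q.
Set SMC = demand: 46.23 + 4.06Q = 205.16 - 2.94Q → Q* = 22.7043.

Q* = 22.70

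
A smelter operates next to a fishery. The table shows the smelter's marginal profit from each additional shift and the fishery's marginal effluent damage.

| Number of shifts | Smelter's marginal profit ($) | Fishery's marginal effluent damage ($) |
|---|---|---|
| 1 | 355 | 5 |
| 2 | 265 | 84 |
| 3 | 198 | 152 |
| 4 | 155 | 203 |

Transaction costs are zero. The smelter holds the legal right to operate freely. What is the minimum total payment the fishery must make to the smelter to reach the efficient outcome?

$155

Left alone the smelter would choose level 4 (marginal profit stays positive).
Efficient level: k* = 3 (marginal profit ≥ marginal effluent damage through 3).
The fishery must at least cover the smelter's forgone profit from cutting 4→3: 155 = 155.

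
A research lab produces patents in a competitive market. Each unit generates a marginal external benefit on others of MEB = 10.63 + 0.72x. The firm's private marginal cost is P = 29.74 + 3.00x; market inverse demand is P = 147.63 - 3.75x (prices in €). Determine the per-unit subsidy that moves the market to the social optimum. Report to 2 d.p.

subsidy = €25.98 per unit

Social marginal cost = private MC − MEB = 19.11 + 2.28x.
Set SMC = demand: 19.11 + 2.28x = 147.63 - 3.75x → x* = 21.3134.
The Pigouvian subsidy equals MEB at x*: 10.63 + 0.72×21.3134 = 25.9756.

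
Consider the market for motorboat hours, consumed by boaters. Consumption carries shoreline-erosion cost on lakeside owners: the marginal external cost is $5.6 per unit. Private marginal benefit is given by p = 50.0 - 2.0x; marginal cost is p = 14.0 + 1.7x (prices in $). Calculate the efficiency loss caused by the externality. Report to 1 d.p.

DWL = $4.2

Market equilibrium (private): 14.0 + 1.7x = 50.0 - 2.0x → x_m = 9.7297.
Social marginal benefit = demand − MEC = 44.4 - 2.0x.
Set SMB = MC: 44.4 - 2.0x = 14.0 + 1.7x → x* = 8.2162.
Between x* and x_m the wedge MC − SMB runs linearly from 0 to MEC(x_m), so the loss is a triangle.
DWL = ½ × 1.5135 × 5.6000 = 4.2378.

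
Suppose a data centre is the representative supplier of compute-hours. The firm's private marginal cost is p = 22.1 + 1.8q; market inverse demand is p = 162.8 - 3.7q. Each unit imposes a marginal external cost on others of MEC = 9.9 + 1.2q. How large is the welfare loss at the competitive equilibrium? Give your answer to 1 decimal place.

DWL = 123.0

Market equilibrium (private): 22.1 + 1.8q = 162.8 - 3.7q → q_m = 25.5818.
Social marginal cost = private MC + MEC = 32.0 + 3.0q.
Set SMC = demand: 32.0 + 3.0q = 162.8 - 3.7q → q* = 19.5224.
Between q* and q_m the wedge SMC − demand runs linearly from 0 to MEC(q_m), so the loss is a triangle.
DWL = ½ × 6.0594 × 40.5982 = 123.0004.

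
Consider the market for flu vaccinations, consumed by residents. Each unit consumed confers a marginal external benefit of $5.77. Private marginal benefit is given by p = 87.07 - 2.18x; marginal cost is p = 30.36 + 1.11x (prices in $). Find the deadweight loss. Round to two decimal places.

DWL = $5.06

Market equilibrium (private): 30.36 + 1.11x = 87.07 - 2.18x → x_m = 17.2371.
Social marginal benefit = demand + MEB = 92.84 - 2.18x.
Set SMB = MC: 92.84 - 2.18x = 30.36 + 1.11x → x* = 18.9909.
Height of the DWL triangle at x_m is SMB(x_m) − MC(x_m) = MEB(x_m) = 5.7700.
DWL = ½ × 1.7538 × 5.7700 = 5.0597.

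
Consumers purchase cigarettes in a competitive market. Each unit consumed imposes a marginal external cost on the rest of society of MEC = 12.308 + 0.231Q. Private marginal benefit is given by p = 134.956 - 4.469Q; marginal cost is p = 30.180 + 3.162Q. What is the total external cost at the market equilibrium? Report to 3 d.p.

190.767

Market equilibrium (private): 30.180 + 3.162Q = 134.956 - 4.469Q → Q_m = 13.7303.
Total external cost = ∫₀^{Q_m} (12.308 + 0.231Q) dQ = 12.308×13.7303 + ½×0.231×13.7303² = 190.7667.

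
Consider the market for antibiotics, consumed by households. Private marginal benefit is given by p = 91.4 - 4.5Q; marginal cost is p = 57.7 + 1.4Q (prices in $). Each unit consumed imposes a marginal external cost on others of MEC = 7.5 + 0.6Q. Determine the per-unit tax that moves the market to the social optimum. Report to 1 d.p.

Social marginal benefit = demand − MEC = 83.9 - 5.1Q.
Set SMB = MC: 83.9 - 5.1Q = 57.7 + 1.4Q → Q* = 4.0308.
The Pigouvian tax equals MEC at Q*: 7.5 + 0.6×4.0308 = 9.9185.

tax = $9.9 per unit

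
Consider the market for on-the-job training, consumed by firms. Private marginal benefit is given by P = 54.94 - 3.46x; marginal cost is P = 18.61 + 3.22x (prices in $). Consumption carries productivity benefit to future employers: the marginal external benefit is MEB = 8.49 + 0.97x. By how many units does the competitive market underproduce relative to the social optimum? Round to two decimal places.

Market equilibrium (private): 18.61 + 3.22x = 54.94 - 3.46x → x_m = 5.4386.
Social marginal benefit = demand + MEB = 63.43 - 2.49x.
Set SMB = MC: 63.43 - 2.49x = 18.61 + 3.22x → x* = 7.8494.
Gap = |5.4386 − 7.8494| = 2.4108.

2.41 units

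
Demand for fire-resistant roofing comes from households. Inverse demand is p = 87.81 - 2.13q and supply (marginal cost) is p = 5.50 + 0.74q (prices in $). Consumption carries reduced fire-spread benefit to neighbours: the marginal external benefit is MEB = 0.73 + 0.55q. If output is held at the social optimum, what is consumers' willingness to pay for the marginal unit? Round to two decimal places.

P = $11.57

Social marginal benefit = demand + MEB = 88.54 - 1.58q.
Set SMB = MC: 88.54 - 1.58q = 5.50 + 0.74q → q* = 35.7931.
Consumer price on the demand curve at q*: 87.81 − 2.13×35.7931 = 11.5707.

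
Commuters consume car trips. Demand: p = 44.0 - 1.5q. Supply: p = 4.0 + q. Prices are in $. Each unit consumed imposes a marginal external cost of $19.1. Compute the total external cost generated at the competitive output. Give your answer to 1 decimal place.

Market equilibrium (private): 4.0 + q = 44.0 - 1.5q → q_m = 16.0000.
Total external cost = MEC × q_m = 19.1 × 16.0000 = 305.6000.

$305.6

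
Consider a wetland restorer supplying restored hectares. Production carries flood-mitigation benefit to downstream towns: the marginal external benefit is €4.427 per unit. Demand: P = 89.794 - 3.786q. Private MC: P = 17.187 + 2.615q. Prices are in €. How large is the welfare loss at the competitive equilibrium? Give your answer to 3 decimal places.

Market equilibrium (private): 17.187 + 2.615q = 89.794 - 3.786q → q_m = 11.3431.
Social marginal cost = private MC − MEB = 12.760 + 2.615q.
Set SMC = demand: 12.760 + 2.615q = 89.794 - 3.786q → q* = 12.0347.
The welfare-loss triangle has base |q_m − q*| and height MEB(q_m) (the vertical gap between SMC and demand is zero at q* and MEB at q_m).
DWL = ½ × 0.6916 × 4.4270 = 1.5309.

DWL = €1.531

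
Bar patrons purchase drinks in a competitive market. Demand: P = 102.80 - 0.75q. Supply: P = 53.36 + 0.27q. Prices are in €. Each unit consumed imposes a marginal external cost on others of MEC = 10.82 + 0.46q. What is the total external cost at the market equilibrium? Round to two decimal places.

Market equilibrium (private): 53.36 + 0.27q = 102.80 - 0.75q → q_m = 48.4706.
Total external cost = ∫₀^{q_m} (10.82 + 0.46q) dq = 10.82×48.4706 + ½×0.46×48.4706² = 1064.8137.

€1064.81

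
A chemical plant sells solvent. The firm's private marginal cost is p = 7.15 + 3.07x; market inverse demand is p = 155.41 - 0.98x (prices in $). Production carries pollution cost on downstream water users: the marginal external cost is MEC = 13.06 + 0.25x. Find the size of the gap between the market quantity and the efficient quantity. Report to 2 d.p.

Market equilibrium (private): 7.15 + 3.07x = 155.41 - 0.98x → x_m = 36.6074.
Social marginal cost = private MC + MEC = 20.21 + 3.32x.
Set SMC = demand: 20.21 + 3.32x = 155.41 - 0.98x → x* = 31.4419.
Gap = |36.6074 − 31.4419| = 5.1655.

5.17 units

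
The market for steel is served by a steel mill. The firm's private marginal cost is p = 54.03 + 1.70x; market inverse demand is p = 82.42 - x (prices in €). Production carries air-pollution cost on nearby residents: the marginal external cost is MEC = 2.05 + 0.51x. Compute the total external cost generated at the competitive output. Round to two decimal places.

Market equilibrium (private): 54.03 + 1.70x = 82.42 - x → x_m = 10.5148.
Total external cost = ∫₀^{x_m} (2.05 + 0.51x) dx = 2.05×10.5148 + ½×0.51×10.5148² = 49.7484.

€49.75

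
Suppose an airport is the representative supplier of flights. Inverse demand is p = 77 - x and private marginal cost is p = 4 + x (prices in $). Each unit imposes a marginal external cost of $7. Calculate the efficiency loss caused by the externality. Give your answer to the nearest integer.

Market equilibrium (private): 4 + x = 77 - x → x_m = 36.5000.
Social marginal cost = private MC + MEC = 11 + x.
Set SMC = demand: 11 + x = 77 - x → x* = 33.0000.
The welfare-loss triangle has base |x_m − x*| and height MEC(x_m) (the vertical gap between SMC and demand is zero at x* and MEC at x_m).
DWL = ½ × 3.5000 × 7.0000 = 12.2500.

DWL = $12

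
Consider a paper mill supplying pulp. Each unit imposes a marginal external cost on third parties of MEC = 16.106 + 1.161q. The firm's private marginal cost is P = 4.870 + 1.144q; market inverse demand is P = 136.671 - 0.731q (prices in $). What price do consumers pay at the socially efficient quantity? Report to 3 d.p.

P = $108.814

Social marginal cost = private MC + MEC = 20.976 + 2.305q.
Set SMC = demand: 20.976 + 2.305q = 136.671 - 0.731q → q* = 38.1077.
Consumer price on the demand curve at q*: 136.671 − 0.731×38.1077 = 108.8143.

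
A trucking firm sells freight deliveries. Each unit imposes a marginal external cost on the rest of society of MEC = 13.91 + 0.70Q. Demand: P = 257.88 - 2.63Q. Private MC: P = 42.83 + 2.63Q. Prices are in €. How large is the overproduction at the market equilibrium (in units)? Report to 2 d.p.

Market equilibrium (private): 42.83 + 2.63Q = 257.88 - 2.63Q → Q_m = 40.8840.
Social marginal cost = private MC + MEC = 56.74 + 3.33Q.
Set SMC = demand: 56.74 + 3.33Q = 257.88 - 2.63Q → Q* = 33.7483.
Gap = |40.8840 − 33.7483| = 7.1357.

7.14 units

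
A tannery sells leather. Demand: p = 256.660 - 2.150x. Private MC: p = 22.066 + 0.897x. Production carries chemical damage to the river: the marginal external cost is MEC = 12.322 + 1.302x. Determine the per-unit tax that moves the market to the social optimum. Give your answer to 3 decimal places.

Social marginal cost = private MC + MEC = 34.388 + 2.199x.
Set SMC = demand: 34.388 + 2.199x = 256.660 - 2.150x → x* = 51.1088.
The Pigouvian tax equals MEC at x*: 12.322 + 1.302×51.1088 = 78.8657.

tax = 78.866 per unit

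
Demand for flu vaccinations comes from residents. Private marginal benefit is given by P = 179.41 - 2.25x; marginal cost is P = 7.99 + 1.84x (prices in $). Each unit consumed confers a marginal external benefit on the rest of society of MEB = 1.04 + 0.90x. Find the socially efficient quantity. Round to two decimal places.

Social marginal benefit = demand + MEB = 180.45 - 1.35x.
Set SMB = MC: 180.45 - 1.35x = 7.99 + 1.84x → x* = 54.0627.

x* = 54.06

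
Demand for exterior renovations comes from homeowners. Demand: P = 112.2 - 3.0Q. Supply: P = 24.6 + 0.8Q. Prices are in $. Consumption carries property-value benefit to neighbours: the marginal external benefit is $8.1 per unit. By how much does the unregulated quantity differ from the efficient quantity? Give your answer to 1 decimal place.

Market equilibrium (private): 24.6 + 0.8Q = 112.2 - 3.0Q → Q_m = 23.0526.
Social marginal benefit = demand + MEB = 120.3 - 3.0Q.
Set SMB = MC: 120.3 - 3.0Q = 24.6 + 0.8Q → Q* = 25.1842.
Gap = |23.0526 − 25.1842| = 2.1316.

2.1 units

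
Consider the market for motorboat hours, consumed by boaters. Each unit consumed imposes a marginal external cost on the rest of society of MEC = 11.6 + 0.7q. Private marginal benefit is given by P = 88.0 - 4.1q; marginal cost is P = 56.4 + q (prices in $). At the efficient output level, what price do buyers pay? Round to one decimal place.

Social marginal benefit = demand − MEC = 76.4 - 4.8q.
Set SMB = MC: 76.4 - 4.8q = 56.4 + q → q* = 3.4483.
Consumer price on the demand curve at q*: 88.0 − 4.1×3.4483 = 73.8620.

P = $73.9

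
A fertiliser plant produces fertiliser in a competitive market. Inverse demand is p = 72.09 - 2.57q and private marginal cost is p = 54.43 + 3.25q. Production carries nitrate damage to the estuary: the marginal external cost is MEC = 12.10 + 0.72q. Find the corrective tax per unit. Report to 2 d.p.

Social marginal cost = private MC + MEC = 66.53 + 3.97q.
Set SMC = demand: 66.53 + 3.97q = 72.09 - 2.57q → q* = 0.8502.
The Pigouvian tax equals MEC at q*: 12.10 + 0.72×0.8502 = 12.7121.

tax = 12.71 per unit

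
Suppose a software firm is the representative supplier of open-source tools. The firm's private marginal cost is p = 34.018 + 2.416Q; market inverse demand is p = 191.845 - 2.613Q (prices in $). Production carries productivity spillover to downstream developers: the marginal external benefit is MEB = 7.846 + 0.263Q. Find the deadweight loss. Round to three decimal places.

Market equilibrium (private): 34.018 + 2.416Q = 191.845 - 2.613Q → Q_m = 31.3834.
Social marginal cost = private MC − MEB = 26.172 + 2.153Q.
Set SMC = demand: 26.172 + 2.153Q = 191.845 - 2.613Q → Q* = 34.7614.
The welfare-loss triangle has base |Q_m − Q*| and height MEB(Q_m) (the vertical gap between SMC and demand is zero at Q* and MEB at Q_m).
DWL = ½ × 3.3780 × 16.0998 = 27.1926.

DWL = $27.193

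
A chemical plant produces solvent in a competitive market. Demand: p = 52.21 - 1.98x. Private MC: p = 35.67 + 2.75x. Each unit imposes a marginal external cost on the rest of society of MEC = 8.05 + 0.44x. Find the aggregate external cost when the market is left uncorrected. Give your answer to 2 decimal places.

30.84

Market equilibrium (private): 35.67 + 2.75x = 52.21 - 1.98x → x_m = 3.4968.
Total external cost = ∫₀^{x_m} (8.05 + 0.44x) dx = 8.05×3.4968 + ½×0.44×3.4968² = 30.8393.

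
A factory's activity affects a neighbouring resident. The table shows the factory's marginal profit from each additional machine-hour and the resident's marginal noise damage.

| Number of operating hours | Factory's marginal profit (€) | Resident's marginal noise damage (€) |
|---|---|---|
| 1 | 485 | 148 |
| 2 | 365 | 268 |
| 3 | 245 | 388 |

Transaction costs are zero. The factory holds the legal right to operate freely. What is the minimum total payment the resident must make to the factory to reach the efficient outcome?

€245

Left alone the factory would choose level 3 (marginal profit stays positive).
Efficient level: k* = 2 (marginal profit ≥ marginal noise damage through 2).
The resident must at least cover the factory's forgone profit from cutting 3→2: 245 = 245.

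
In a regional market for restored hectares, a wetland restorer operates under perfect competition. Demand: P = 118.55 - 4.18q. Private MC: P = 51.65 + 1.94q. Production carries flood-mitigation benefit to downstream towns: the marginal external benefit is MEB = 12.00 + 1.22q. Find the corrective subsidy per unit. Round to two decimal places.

Social marginal cost = private MC − MEB = 39.65 + 0.72q.
Set SMC = demand: 39.65 + 0.72q = 118.55 - 4.18q → q* = 16.1020.
The Pigouvian subsidy equals MEB at q*: 12.00 + 1.22×16.1020 = 31.6444.

subsidy = 31.64 per unit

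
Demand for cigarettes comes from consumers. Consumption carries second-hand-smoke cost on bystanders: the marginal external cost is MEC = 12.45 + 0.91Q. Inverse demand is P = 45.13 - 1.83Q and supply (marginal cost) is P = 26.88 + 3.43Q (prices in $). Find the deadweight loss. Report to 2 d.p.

DWL = $19.74

Market equilibrium (private): 26.88 + 3.43Q = 45.13 - 1.83Q → Q_m = 3.4696.
Social marginal benefit = demand − MEC = 32.68 - 2.74Q.
Set SMB = MC: 32.68 - 2.74Q = 26.88 + 3.43Q → Q* = 0.9400.
Between Q* and Q_m the wedge MC − SMB runs linearly from 0 to MEC(Q_m), so the loss is a triangle.
DWL = ½ × 2.5296 × 15.6073 = 19.7401.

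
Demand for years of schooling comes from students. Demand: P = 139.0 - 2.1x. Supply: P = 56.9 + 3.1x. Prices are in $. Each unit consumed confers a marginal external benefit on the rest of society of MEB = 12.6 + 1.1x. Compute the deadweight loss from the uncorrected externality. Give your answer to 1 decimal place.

Market equilibrium (private): 56.9 + 3.1x = 139.0 - 2.1x → x_m = 15.7885.
Social marginal benefit = demand + MEB = 151.6 - x.
Set SMB = MC: 151.6 - x = 56.9 + 3.1x → x* = 23.0976.
Between x* and x_m the wedge SMB − MC runs linearly from 0 to MEB(x_m), so the loss is a triangle.
DWL = ½ × 7.3091 × 29.9673 = 109.5170.

DWL = $109.5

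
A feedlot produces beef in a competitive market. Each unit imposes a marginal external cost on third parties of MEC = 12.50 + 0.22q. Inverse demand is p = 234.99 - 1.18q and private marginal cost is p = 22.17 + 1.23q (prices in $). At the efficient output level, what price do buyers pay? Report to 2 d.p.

P = $145.11

Social marginal cost = private MC + MEC = 34.67 + 1.45q.
Set SMC = demand: 34.67 + 1.45q = 234.99 - 1.18q → q* = 76.1673.
Consumer price on the demand curve at q*: 234.99 − 1.18×76.1673 = 145.1126.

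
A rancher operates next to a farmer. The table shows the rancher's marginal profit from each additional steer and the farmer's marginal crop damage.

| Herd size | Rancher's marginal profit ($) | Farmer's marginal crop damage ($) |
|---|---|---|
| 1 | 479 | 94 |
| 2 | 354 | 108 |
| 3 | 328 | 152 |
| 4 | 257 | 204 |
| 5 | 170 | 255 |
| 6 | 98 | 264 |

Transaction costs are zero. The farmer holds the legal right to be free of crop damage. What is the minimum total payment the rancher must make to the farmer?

Efficient level: marginal profit ≥ marginal crop damage through level 4, so k* = 4.
With the farmer holding the right, the rancher must at least compensate total damage at k*: 94 + 108 + 152 + 204 = 558.

$558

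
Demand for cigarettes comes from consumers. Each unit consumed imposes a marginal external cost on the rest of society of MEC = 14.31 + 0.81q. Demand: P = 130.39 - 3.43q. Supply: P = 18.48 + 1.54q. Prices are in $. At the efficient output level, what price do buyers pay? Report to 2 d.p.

P = $72.47

Social marginal benefit = demand − MEC = 116.08 - 4.24q.
Set SMB = MC: 116.08 - 4.24q = 18.48 + 1.54q → q* = 16.8858.
Consumer price on the demand curve at q*: 130.39 − 3.43×16.8858 = 72.4717.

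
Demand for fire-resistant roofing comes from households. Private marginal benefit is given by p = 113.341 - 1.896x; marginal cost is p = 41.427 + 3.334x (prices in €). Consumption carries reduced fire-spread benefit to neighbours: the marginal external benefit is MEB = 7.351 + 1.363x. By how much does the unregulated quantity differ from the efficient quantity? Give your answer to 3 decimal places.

Market equilibrium (private): 41.427 + 3.334x = 113.341 - 1.896x → x_m = 13.7503.
Social marginal benefit = demand + MEB = 120.692 - 0.533x.
Set SMB = MC: 120.692 - 0.533x = 41.427 + 3.334x → x* = 20.4978.
Gap = |13.7503 − 20.4978| = 6.7475.

6.748 units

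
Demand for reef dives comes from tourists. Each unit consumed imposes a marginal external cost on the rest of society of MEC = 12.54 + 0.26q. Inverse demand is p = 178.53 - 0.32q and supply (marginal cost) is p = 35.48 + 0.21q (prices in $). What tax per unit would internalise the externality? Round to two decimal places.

tax = $55.49 per unit

Social marginal benefit = demand − MEC = 165.99 - 0.58q.
Set SMB = MC: 165.99 - 0.58q = 35.48 + 0.21q → q* = 165.2025.
The Pigouvian tax equals MEC at q*: 12.54 + 0.26×165.2025 = 55.4927.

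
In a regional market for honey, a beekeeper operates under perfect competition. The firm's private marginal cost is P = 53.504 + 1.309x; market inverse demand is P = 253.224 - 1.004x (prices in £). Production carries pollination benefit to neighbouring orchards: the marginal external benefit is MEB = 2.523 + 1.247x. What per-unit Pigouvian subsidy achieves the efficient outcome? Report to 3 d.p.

subsidy = £239.106 per unit

Social marginal cost = private MC − MEB = 50.981 + 0.062x.
Set SMC = demand: 50.981 + 0.062x = 253.224 - 1.004x → x* = 189.7214.
The Pigouvian subsidy equals MEB at x*: 2.523 + 1.247×189.7214 = 239.1056.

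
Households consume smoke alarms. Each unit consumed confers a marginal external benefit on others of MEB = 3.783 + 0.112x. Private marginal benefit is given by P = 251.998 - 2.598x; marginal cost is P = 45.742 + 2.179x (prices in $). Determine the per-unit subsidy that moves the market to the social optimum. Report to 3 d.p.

subsidy = $8.826 per unit

Social marginal benefit = demand + MEB = 255.781 - 2.486x.
Set SMB = MC: 255.781 - 2.486x = 45.742 + 2.179x → x* = 45.0244.
The Pigouvian subsidy equals MEB at x*: 3.783 + 0.112×45.0244 = 8.8257.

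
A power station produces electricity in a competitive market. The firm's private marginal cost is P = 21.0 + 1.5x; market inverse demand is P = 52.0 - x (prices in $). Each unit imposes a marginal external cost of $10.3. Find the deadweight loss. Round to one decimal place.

Market equilibrium (private): 21.0 + 1.5x = 52.0 - x → x_m = 12.4000.
Social marginal cost = private MC + MEC = 31.3 + 1.5x.
Set SMC = demand: 31.3 + 1.5x = 52.0 - x → x* = 8.2800.
The loss is the area between SMC and demand from x* to x_m; with linear curves that's a triangle of height MEC(x_m).
DWL = ½ × 4.1200 × 10.3000 = 21.2180.

DWL = $21.2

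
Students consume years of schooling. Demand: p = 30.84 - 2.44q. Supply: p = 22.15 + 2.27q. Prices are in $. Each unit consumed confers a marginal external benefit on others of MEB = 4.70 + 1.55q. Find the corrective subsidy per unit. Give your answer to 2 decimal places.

Social marginal benefit = demand + MEB = 35.54 - 0.89q.
Set SMB = MC: 35.54 - 0.89q = 22.15 + 2.27q → q* = 4.2373.
The Pigouvian subsidy equals MEB at q*: 4.70 + 1.55×4.2373 = 11.2678.

subsidy = $11.27 per unit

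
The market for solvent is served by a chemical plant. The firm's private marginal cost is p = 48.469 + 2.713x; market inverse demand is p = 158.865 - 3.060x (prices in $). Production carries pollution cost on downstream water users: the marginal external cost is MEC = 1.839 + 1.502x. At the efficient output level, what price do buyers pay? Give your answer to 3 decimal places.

P = $113.204

Social marginal cost = private MC + MEC = 50.308 + 4.215x.
Set SMC = demand: 50.308 + 4.215x = 158.865 - 3.060x → x* = 14.9219.
Consumer price on the demand curve at x*: 158.865 − 3.060×14.9219 = 113.2040.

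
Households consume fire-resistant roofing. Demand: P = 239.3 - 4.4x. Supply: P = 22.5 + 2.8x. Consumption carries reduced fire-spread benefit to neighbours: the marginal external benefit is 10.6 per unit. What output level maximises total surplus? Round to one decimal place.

x* = 31.6

Social marginal benefit = demand + MEB = 249.9 - 4.4x.
Set SMB = MC: 249.9 - 4.4x = 22.5 + 2.8x → x* = 31.5833.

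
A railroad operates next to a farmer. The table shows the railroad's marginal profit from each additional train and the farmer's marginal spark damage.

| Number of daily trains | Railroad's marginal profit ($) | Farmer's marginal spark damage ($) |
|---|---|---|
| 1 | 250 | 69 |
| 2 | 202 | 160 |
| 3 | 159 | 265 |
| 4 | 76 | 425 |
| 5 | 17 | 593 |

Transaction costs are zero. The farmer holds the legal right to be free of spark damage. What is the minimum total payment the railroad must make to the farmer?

Efficient level: marginal profit ≥ marginal spark damage through level 2, so k* = 2.
With the farmer holding the right, the railroad must at least compensate total damage at k*: 69 + 160 = 229.

$229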